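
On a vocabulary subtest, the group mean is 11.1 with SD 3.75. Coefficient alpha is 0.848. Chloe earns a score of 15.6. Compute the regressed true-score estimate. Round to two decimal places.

14.92

Weight the observed score by reliability and the mean by (1 − reliability): T̂ = 0.848·15.6 + 0.152·11.1 = 13.2288 + 1.6872 = 14.916.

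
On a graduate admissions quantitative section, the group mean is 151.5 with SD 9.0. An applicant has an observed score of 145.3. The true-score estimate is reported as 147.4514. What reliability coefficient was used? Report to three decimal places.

T̂ = ρX + (1 − ρ)μ  ⇒  T̂ − μ = ρ(X − μ)
ρ = (T̂ − μ)/(X − μ) = (147.4514 − 151.5) / (145.3 − 151.5) = -4.0486 / -6.2 = 0.65300

0.653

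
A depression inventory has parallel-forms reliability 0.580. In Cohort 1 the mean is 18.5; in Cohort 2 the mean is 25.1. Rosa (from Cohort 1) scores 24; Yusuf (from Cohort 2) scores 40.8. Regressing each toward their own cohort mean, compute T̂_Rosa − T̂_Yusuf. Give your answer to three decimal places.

T̂_Rosa = 0.580(24) + 0.420(18.5) = 21.69000
T̂_Yusuf = 0.580(40.8) + 0.420(25.1) = 34.20600
Difference = 21.69000 − 34.20600 = -12.51600

-12.516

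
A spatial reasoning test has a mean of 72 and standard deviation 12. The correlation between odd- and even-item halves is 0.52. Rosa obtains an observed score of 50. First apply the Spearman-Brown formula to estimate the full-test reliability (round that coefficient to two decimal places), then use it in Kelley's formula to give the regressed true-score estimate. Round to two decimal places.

Spearman-Brown: ρ = 2r/(1 + r) = 2(0.52)/(1 + 0.52) = 1.040/1.52 = 0.6842 → 0.68
Regress the observed score toward the mean by the unreliability: T̂ = 0.68·50 + 0.32·72 = 34.00 + 23.04 = 57.040.

57.04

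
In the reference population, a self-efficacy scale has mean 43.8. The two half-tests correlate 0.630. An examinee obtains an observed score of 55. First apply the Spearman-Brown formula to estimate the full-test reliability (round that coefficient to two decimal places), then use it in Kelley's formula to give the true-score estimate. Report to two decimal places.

52.42

Spearman-Brown: ρ = 2r/(1 + r) = 2(0.630)/(1 + 0.630) = 1.2600/1.630 = 0.7730 → 0.77
T̂ = ρX + (1 − ρ)μ
  = 0.77 × 55 + 0.23 × 43.8
  = 42.35 + 10.074
  = 52.424
  ≈ 52.42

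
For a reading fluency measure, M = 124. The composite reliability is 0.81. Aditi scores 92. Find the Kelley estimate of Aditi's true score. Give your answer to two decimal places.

98.08

T̂ = 0.81(92) + 0.19(124) = 74.52 + 23.56 = 98.080 → 98.08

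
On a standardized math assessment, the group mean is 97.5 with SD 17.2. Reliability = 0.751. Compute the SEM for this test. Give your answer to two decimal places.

8.58

SEM = SD · √(1 − ρ) = 17.2 × √0.249 = 17.2 × 0.4990 = 8.583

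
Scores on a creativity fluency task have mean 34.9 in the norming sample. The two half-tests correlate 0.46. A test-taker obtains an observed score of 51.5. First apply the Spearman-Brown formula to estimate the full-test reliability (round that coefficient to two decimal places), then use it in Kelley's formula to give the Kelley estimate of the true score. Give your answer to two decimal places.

Spearman-Brown: ρ = 2r/(1 + r) = 2(0.46)/(1 + 0.46) = 0.920/1.46 = 0.6301 → 0.63
T̂ = 0.63(51.5) + 0.37(34.9) = 32.445 + 12.913 = 45.358 → 45.36

45.36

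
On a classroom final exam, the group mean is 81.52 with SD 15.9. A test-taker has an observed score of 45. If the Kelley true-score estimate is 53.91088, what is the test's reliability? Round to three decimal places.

T̂ = ρX + (1 − ρ)μ  ⇒  T̂ − μ = ρ(X − μ)
ρ = (T̂ − μ)/(X − μ) = (53.91088 − 81.52) / (45 − 81.52) = -27.60912 / -36.52 = 0.75600

0.756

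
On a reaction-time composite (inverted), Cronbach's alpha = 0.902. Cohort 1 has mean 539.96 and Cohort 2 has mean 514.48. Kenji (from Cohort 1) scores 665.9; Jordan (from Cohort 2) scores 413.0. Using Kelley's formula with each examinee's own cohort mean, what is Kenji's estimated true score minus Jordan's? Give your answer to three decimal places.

230.613

T̂_Kenji = 0.902(665.9) + 0.098(539.96) = 653.55788
T̂_Jordan = 0.902(413.0) + 0.098(514.48) = 422.94504
Difference = 653.55788 − 422.94504 = 230.61284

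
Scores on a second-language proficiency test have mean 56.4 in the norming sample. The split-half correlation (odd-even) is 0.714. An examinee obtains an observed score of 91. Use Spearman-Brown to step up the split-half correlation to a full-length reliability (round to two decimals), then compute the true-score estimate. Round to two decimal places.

Spearman-Brown: ρ = 2r/(1 + r) = 2(0.714)/(1 + 0.714) = 1.4280/1.714 = 0.8331 → 0.83
T̂ = 0.83(91) + 0.17(56.4) = 75.53 + 9.588 = 85.118 → 85.12

85.12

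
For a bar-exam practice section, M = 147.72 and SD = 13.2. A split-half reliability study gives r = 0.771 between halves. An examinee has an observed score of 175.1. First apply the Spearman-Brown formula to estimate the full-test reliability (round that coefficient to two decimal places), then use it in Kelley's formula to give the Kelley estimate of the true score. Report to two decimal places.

Spearman-Brown: ρ = 2r/(1 + r) = 2(0.771)/(1 + 0.771) = 1.5420/1.771 = 0.8707 → 0.87
T̂ = ρX + (1 − ρ)μ
  = 0.87 × 175.1 + 0.13 × 147.72
  = 152.337 + 19.2036
  = 171.541
  ≈ 171.54

171.54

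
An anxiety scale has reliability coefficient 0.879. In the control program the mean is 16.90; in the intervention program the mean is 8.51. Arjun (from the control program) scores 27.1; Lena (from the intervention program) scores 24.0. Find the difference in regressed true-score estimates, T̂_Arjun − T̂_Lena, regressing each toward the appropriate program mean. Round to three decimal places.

3.740

T̂_Arjun = 0.879(27.1) + 0.121(16.90) = 25.86580
T̂_Lena = 0.879(24.0) + 0.121(8.51) = 22.12571
Difference = 25.86580 − 22.12571 = 3.74009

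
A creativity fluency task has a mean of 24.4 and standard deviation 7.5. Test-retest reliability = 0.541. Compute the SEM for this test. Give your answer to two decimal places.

5.08

SEM = SD · √(1 − ρ) = 7.5 × √0.459 = 7.5 × 0.6775 = 5.081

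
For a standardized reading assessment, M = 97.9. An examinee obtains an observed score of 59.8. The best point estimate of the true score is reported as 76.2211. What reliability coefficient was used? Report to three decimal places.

T̂ = ρX + (1 − ρ)μ  ⇒  T̂ − μ = ρ(X − μ)
ρ = (T̂ − μ)/(X − μ) = (76.2211 − 97.9) / (59.8 − 97.9) = -21.6789 / -38.1 = 0.56900

0.569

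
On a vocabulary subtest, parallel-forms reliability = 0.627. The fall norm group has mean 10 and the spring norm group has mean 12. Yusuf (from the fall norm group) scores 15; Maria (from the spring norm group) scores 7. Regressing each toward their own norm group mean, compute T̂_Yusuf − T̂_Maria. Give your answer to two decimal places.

T̂_Yusuf = 0.627(15) + 0.373(10) = 13.1350
T̂_Maria = 0.627(7) + 0.373(12) = 8.8650
Difference = 13.1350 − 8.8650 = 4.2700

4.27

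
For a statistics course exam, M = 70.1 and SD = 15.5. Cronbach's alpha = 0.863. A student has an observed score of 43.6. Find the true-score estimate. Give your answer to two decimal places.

T̂ = 0.863(43.6) + 0.137(70.1) = 37.6268 + 9.6037 = 47.231 → 47.23

47.23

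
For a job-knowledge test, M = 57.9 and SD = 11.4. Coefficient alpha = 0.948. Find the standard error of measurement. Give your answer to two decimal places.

2.60

SEM = SD · √(1 − ρ) = 11.4 × √0.052 = 11.4 × 0.2280 = 2.600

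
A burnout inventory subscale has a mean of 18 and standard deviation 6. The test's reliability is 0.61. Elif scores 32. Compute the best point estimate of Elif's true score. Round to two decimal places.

T̂ = 0.61(32) + 0.39(18) = 19.52 + 7.02 = 26.540 → 26.54

26.54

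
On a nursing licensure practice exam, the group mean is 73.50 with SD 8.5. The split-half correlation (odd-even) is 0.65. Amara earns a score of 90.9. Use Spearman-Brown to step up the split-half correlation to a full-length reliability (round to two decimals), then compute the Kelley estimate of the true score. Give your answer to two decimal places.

Spearman-Brown: ρ = 2r/(1 + r) = 2(0.65)/(1 + 0.65) = 1.300/1.65 = 0.7879 → 0.79
T̂ = ρX + (1 − ρ)μ
  = 0.79 × 90.9 + 0.21 × 73.50
  = 71.811 + 15.4350
  = 87.246
  ≈ 87.25

87.25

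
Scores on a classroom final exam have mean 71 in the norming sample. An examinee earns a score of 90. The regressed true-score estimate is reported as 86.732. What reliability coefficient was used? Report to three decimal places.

0.828

T̂ = ρX + (1 − ρ)μ  ⇒  T̂ − μ = ρ(X − μ)
ρ = (T̂ − μ)/(X − μ) = (86.732 − 71) / (90 − 71) = 15.732 / 19.0 = 0.82800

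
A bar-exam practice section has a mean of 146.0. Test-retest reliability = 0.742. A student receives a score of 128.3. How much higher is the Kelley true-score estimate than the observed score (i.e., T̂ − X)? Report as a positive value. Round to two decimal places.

4.57

T̂ = ρX + (1 − ρ)μ
  = 0.742 × 128.3 + 0.258 × 146.0
  = 95.1986 + 37.6680
  = 132.8666
  ≈ 132.867
T̂ − X = 132.867 − 128.3 = 4.567 → 4.57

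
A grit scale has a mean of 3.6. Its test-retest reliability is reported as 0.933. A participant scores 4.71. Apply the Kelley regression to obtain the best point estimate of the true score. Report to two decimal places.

4.64

Regress the observed score toward the mean by the unreliability: T̂ = 0.933·4.71 + 0.067·3.6 = 4.39443 + 0.2412 = 4.636.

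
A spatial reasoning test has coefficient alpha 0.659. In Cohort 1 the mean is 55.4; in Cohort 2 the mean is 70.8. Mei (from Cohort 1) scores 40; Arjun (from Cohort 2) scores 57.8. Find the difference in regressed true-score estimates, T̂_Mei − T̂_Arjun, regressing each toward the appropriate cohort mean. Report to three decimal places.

T̂_Mei = 0.659(40) + 0.341(55.4) = 45.25140
T̂_Arjun = 0.659(57.8) + 0.341(70.8) = 62.23300
Difference = 45.25140 − 62.23300 = -16.98160

-16.982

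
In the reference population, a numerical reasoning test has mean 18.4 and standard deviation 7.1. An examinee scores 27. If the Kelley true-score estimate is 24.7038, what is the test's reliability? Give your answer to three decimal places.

T̂ = ρX + (1 − ρ)μ  ⇒  T̂ − μ = ρ(X − μ)
ρ = (T̂ − μ)/(X − μ) = (24.7038 − 18.4) / (27 − 18.4) = 6.3038 / 8.6 = 0.73300

0.733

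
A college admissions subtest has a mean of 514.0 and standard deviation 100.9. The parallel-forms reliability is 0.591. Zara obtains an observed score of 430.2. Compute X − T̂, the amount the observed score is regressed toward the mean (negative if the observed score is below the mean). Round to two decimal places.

Regress the observed score toward the mean by the unreliability: T̂ = 0.591·430.2 + 0.409·514.0 = 254.2482 + 210.2260 = 464.4742.
X − T̂ = 430.2 − 464.474 = -34.274 → -34.27

-34.27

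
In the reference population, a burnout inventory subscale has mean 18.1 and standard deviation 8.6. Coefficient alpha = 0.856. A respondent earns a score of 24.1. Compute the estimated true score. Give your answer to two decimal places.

23.24

T̂ = 0.856(24.1) + 0.144(18.1) = 20.6296 + 2.6064 = 23.236 → 23.24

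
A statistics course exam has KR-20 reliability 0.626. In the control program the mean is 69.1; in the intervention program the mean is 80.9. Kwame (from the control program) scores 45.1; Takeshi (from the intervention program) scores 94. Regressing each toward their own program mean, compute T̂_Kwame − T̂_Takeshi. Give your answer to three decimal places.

-35.025

T̂_Kwame = 0.626(45.1) + 0.374(69.1) = 54.07600
T̂_Takeshi = 0.626(94) + 0.374(80.9) = 89.10060
Difference = 54.07600 − 89.10060 = -35.02460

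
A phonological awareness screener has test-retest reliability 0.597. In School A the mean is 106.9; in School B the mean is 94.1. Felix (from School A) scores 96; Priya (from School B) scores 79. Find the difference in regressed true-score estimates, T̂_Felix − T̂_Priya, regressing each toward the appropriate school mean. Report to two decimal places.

T̂_Felix = 0.597(96) + 0.403(106.9) = 100.3927
T̂_Priya = 0.597(79) + 0.403(94.1) = 85.0853
Difference = 100.3927 − 85.0853 = 15.3074

15.31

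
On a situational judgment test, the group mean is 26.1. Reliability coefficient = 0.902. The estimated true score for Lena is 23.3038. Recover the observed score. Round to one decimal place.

T̂ = ρX + (1 − ρ)μ  ⇒  X = (T̂ − (1 − ρ)μ) / ρ
X = (23.3038 − 0.098 × 26.1) / 0.902 = (23.3038 − 2.5578) / 0.902 = 20.7460 / 0.902 = 23.000

23.0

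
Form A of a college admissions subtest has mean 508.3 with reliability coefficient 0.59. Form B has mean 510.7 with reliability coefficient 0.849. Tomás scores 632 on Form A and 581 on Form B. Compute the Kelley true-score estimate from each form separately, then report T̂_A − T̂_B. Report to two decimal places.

10.90

T̂_A = 0.59(632) + 0.41(508.3) = 581.2830
T̂_B = 0.849(581) + 0.151(510.7) = 570.3847
T̂_A − T̂_B = 10.8983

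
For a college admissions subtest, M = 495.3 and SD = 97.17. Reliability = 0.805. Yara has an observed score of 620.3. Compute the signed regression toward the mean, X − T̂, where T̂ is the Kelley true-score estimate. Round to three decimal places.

Regress the observed score toward the mean by the unreliability: T̂ = 0.805·620.3 + 0.195·495.3 = 499.3415 + 96.5835 = 595.92500.
X − T̂ = 620.3 − 595.9250 = 24.3750 → 24.375

24.375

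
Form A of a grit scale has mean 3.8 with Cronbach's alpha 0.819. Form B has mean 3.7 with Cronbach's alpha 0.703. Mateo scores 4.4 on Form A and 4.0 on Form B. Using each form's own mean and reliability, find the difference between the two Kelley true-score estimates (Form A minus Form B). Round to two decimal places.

0.38

T̂_A = 0.819(4.4) + 0.181(3.8) = 4.2914
T̂_B = 0.703(4.0) + 0.297(3.7) = 3.9109
T̂_A − T̂_B = 0.3805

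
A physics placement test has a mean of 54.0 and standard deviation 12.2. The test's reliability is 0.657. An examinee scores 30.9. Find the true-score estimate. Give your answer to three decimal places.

T̂ = ρX + (1 − ρ)μ
  = 0.657 × 30.9 + 0.343 × 54.0
  = 20.3013 + 18.5220
  = 38.8233
  ≈ 38.823

38.823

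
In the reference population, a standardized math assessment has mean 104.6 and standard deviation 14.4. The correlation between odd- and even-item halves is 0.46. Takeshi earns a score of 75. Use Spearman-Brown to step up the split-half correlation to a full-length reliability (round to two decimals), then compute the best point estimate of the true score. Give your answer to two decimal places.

Spearman-Brown: ρ = 2r/(1 + r) = 2(0.46)/(1 + 0.46) = 0.920/1.46 = 0.6301 → 0.63
Kelley's formula gives T̂ = 0.63·75 + 0.37·104.6 = 47.25 + 38.702 = 85.952.

85.95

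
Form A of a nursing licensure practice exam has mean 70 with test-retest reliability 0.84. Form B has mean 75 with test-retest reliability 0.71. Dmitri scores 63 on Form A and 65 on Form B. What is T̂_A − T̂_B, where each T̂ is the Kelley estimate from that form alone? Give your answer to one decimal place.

-3.8

T̂_A = 0.84(63) + 0.16(70) = 64.120
T̂_B = 0.71(65) + 0.29(75) = 67.900
T̂_A − T̂_B = -3.780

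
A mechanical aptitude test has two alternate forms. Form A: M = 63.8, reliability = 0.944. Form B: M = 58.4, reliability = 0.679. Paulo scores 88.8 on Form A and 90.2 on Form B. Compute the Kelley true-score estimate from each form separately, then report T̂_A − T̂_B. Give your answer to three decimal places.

T̂_A = 0.944(88.8) + 0.056(63.8) = 87.40000
T̂_B = 0.679(90.2) + 0.321(58.4) = 79.99220
T̂_A − T̂_B = 7.40780

7.408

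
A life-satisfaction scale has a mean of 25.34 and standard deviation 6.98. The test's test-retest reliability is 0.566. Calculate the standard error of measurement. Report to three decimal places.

SEM = SD · √(1 − ρ) = 6.98 × √0.434 = 6.98 × 0.6588 = 4.5983

4.598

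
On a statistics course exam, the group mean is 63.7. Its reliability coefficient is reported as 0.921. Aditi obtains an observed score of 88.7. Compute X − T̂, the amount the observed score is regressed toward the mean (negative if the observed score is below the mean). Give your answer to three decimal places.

T̂ = ρX + (1 − ρ)μ
  = 0.921 × 88.7 + 0.079 × 63.7
  = 81.6927 + 5.0323
  = 86.72500
  ≈ 86.7250
X − T̂ = 88.7 − 86.7250 = 1.9750 → 1.975

1.975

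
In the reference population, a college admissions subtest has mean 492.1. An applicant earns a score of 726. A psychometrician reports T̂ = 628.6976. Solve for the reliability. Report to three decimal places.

T̂ = ρX + (1 − ρ)μ  ⇒  T̂ − μ = ρ(X − μ)
ρ = (T̂ − μ)/(X − μ) = (628.6976 − 492.1) / (726 − 492.1) = 136.5976 / 233.9 = 0.58400

0.584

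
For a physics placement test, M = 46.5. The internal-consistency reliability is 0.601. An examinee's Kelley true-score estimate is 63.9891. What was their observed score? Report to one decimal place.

75.6

T̂ = ρX + (1 − ρ)μ  ⇒  X = (T̂ − (1 − ρ)μ) / ρ
X = (63.9891 − 0.399 × 46.5) / 0.601 = (63.9891 − 18.5535) / 0.601 = 45.4356 / 0.601 = 75.600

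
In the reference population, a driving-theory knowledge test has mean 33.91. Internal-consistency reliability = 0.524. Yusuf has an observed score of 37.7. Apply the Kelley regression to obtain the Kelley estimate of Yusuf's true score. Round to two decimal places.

T̂ = ρX + (1 − ρ)μ
  = 0.524 × 37.7 + 0.476 × 33.91
  = 19.7548 + 16.14116
  = 35.896
  ≈ 35.90

35.90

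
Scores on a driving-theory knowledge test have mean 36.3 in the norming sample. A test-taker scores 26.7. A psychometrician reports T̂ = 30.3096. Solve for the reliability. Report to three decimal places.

T̂ = ρX + (1 − ρ)μ  ⇒  T̂ − μ = ρ(X − μ)
ρ = (T̂ − μ)/(X − μ) = (30.3096 − 36.3) / (26.7 − 36.3) = -5.9904 / -9.6 = 0.62400

0.624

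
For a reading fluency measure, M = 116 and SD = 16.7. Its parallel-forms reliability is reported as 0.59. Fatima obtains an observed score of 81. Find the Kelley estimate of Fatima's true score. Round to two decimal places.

95.35

T̂ = ρX + (1 − ρ)μ
  = 0.59 × 81 + 0.41 × 116
  = 47.79 + 47.56
  = 95.350
  ≈ 95.35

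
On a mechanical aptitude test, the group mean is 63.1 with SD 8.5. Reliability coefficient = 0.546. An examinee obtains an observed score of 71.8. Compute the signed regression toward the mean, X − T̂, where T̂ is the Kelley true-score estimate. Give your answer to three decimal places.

3.950

T̂ = 0.546(71.8) + 0.454(63.1) = 39.2028 + 28.6474 = 67.85020 → 67.8502
X − T̂ = 71.8 − 67.8502 = 3.9498 → 3.950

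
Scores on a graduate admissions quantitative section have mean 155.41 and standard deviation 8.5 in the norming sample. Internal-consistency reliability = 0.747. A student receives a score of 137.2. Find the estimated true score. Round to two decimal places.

141.81

T̂ = ρX + (1 − ρ)μ
  = 0.747 × 137.2 + 0.253 × 155.41
  = 102.4884 + 39.31873
  = 141.807
  ≈ 141.81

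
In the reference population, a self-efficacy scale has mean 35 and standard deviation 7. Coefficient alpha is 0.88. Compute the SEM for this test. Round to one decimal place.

2.4

SEM = SD · √(1 − ρ) = 7 × √0.12 = 7 × 0.3464 = 2.425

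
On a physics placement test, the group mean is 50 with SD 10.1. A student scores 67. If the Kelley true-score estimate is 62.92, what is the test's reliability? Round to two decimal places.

0.76

T̂ = ρX + (1 − ρ)μ  ⇒  T̂ − μ = ρ(X − μ)
ρ = (T̂ − μ)/(X − μ) = (62.92 − 50) / (67 − 50) = 12.92 / 17.0 = 0.7600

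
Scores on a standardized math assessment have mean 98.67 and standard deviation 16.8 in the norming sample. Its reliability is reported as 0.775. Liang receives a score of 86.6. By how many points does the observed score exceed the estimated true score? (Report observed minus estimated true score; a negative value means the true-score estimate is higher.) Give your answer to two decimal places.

T̂ = 0.775(86.6) + 0.225(98.67) = 67.1150 + 22.20075 = 89.3157 → 89.316
X − T̂ = 86.6 − 89.316 = -2.716 → -2.72

-2.72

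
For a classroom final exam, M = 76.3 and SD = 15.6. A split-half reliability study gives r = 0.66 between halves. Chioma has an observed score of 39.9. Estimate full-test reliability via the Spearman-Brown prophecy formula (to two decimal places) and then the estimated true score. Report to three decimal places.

47.180

Spearman-Brown: ρ = 2r/(1 + r) = 2(0.66)/(1 + 0.66) = 1.320/1.66 = 0.7952 → 0.80
T̂ = ρX + (1 − ρ)μ
  = 0.80 × 39.9 + 0.20 × 76.3
  = 31.920 + 15.260
  = 47.1800
  ≈ 47.180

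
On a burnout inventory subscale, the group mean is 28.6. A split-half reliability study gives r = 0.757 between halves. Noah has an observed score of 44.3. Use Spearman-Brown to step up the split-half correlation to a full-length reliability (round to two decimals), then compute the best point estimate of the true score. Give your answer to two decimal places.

Spearman-Brown: ρ = 2r/(1 + r) = 2(0.757)/(1 + 0.757) = 1.5140/1.757 = 0.8617 → 0.86
T̂ = 0.86(44.3) + 0.14(28.6) = 38.098 + 4.004 = 42.102 → 42.10

42.10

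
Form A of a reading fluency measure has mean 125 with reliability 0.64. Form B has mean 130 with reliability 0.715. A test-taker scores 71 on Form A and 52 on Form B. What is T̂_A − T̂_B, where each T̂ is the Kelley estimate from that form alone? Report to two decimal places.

16.21

T̂_A = 0.64(71) + 0.36(125) = 90.4400
T̂_B = 0.715(52) + 0.285(130) = 74.2300
T̂_A − T̂_B = 16.2100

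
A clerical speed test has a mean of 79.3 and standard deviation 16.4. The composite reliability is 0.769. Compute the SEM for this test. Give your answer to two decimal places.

7.88

SEM = SD · √(1 − ρ) = 16.4 × √0.231 = 16.4 × 0.4806 = 7.882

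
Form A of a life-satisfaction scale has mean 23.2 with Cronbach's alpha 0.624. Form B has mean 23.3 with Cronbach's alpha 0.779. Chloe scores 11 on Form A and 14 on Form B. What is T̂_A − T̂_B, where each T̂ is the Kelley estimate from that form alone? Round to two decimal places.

-0.47

T̂_A = 0.624(11) + 0.376(23.2) = 15.5872
T̂_B = 0.779(14) + 0.221(23.3) = 16.0553
T̂_A − T̂_B = -0.4681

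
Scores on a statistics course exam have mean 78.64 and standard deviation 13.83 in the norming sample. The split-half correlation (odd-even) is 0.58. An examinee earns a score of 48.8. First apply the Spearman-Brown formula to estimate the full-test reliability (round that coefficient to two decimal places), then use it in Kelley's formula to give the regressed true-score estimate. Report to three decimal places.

56.857

Spearman-Brown: ρ = 2r/(1 + r) = 2(0.58)/(1 + 0.58) = 1.160/1.58 = 0.7342 → 0.73
Kelley's formula gives T̂ = 0.73·48.8 + 0.27·78.64 = 35.624 + 21.2328 = 56.8568.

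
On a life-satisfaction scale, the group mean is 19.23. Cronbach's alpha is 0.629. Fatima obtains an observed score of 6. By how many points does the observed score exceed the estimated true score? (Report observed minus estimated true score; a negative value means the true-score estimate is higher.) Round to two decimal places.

-4.91

T̂ = ρX + (1 − ρ)μ
  = 0.629 × 6 + 0.371 × 19.23
  = 3.774 + 7.13433
  = 10.9083
  ≈ 10.908
X − T̂ = 6 − 10.908 = -4.908 → -4.91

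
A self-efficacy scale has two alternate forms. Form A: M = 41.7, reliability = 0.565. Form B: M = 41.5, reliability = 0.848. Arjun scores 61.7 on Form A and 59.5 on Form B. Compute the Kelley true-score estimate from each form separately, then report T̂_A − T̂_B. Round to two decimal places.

T̂_A = 0.565(61.7) + 0.435(41.7) = 53.0000
T̂_B = 0.848(59.5) + 0.152(41.5) = 56.7640
T̂_A − T̂_B = -3.7640

-3.76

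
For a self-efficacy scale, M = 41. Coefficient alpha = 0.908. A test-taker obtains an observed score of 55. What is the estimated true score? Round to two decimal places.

T̂ = 0.908(55) + 0.092(41) = 49.940 + 3.772 = 53.712 → 53.71

53.71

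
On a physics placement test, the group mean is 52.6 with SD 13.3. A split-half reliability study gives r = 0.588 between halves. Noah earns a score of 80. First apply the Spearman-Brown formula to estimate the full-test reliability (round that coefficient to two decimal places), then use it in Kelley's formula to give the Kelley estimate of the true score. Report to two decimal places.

72.88

Spearman-Brown: ρ = 2r/(1 + r) = 2(0.588)/(1 + 0.588) = 1.1760/1.588 = 0.7406 → 0.74
T̂ = ρX + (1 − ρ)μ
  = 0.74 × 80 + 0.26 × 52.6
  = 59.20 + 13.676
  = 72.876
  ≈ 72.88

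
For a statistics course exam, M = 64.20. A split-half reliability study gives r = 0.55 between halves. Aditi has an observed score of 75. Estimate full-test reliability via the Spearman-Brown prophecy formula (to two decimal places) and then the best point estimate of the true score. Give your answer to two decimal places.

Spearman-Brown: ρ = 2r/(1 + r) = 2(0.55)/(1 + 0.55) = 1.100/1.55 = 0.7097 → 0.71
Kelley's formula gives T̂ = 0.71·75 + 0.29·64.20 = 53.25 + 18.6180 = 71.868.

71.87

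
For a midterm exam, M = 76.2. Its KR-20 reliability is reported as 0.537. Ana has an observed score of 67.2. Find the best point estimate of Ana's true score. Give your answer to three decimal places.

Kelley's formula gives T̂ = 0.537·67.2 + 0.463·76.2 = 36.0864 + 35.2806 = 71.3670.

71.367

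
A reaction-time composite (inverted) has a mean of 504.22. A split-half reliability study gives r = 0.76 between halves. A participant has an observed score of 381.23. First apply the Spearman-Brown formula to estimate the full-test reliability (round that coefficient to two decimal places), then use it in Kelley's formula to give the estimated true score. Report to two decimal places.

Spearman-Brown: ρ = 2r/(1 + r) = 2(0.76)/(1 + 0.76) = 1.520/1.76 = 0.8636 → 0.86
T̂ = ρX + (1 − ρ)μ
  = 0.86 × 381.23 + 0.14 × 504.22
  = 327.8578 + 70.5908
  = 398.449
  ≈ 398.45

398.45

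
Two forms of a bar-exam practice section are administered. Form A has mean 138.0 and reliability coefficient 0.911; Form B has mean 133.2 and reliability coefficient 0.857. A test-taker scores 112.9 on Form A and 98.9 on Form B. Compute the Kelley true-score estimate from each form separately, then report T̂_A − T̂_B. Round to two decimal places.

11.33

T̂_A = 0.911(112.9) + 0.089(138.0) = 115.1339
T̂_B = 0.857(98.9) + 0.143(133.2) = 103.8049
T̂_A − T̂_B = 11.3290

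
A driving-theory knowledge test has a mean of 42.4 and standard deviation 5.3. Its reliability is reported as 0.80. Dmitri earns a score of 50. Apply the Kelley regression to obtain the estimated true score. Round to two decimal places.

48.48

T̂ = ρX + (1 − ρ)μ
  = 0.80 × 50 + 0.20 × 42.4
  = 40.00 + 8.480
  = 48.480
  ≈ 48.48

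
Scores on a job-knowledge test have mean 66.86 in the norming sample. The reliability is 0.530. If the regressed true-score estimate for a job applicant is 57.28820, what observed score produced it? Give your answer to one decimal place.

48.8

T̂ = ρX + (1 − ρ)μ  ⇒  X = (T̂ − (1 − ρ)μ) / ρ
X = (57.28820 − 0.470 × 66.86) / 0.530 = (57.28820 − 31.42420) / 0.530 = 25.86400 / 0.530 = 48.800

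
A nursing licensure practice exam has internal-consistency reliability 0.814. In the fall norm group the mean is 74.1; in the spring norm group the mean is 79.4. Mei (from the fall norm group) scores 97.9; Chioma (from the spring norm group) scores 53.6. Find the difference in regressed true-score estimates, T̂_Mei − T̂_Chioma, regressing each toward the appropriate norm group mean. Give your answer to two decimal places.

T̂_Mei = 0.814(97.9) + 0.186(74.1) = 93.4732
T̂_Chioma = 0.814(53.6) + 0.186(79.4) = 58.3988
Difference = 93.4732 − 58.3988 = 35.0744

35.07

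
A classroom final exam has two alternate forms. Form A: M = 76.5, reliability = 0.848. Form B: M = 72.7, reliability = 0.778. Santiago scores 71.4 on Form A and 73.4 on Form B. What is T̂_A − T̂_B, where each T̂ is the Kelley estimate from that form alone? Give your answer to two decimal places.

-1.07

T̂_A = 0.848(71.4) + 0.152(76.5) = 72.1752
T̂_B = 0.778(73.4) + 0.222(72.7) = 73.2446
T̂_A − T̂_B = -1.0694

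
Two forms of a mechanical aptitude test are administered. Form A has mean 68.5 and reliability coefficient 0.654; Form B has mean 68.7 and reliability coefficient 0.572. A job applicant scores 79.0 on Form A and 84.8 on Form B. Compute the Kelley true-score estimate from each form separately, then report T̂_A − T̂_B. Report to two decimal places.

T̂_A = 0.654(79.0) + 0.346(68.5) = 75.3670
T̂_B = 0.572(84.8) + 0.428(68.7) = 77.9092
T̂_A − T̂_B = -2.5422

-2.54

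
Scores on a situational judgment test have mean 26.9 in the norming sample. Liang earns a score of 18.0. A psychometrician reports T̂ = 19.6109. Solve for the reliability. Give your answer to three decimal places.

0.819

T̂ = ρX + (1 − ρ)μ  ⇒  T̂ − μ = ρ(X − μ)
ρ = (T̂ − μ)/(X − μ) = (19.6109 − 26.9) / (18.0 − 26.9) = -7.2891 / -8.9 = 0.81900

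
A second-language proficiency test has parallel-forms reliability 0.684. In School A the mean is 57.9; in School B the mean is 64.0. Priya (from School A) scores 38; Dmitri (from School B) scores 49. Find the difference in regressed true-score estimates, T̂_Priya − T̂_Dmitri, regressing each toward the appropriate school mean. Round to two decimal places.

T̂_Priya = 0.684(38) + 0.316(57.9) = 44.2884
T̂_Dmitri = 0.684(49) + 0.316(64.0) = 53.7400
Difference = 44.2884 − 53.7400 = -9.4516

-9.45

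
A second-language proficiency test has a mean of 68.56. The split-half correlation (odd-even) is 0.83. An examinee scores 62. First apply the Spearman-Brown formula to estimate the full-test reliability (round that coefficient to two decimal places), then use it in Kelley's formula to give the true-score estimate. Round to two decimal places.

62.59

Spearman-Brown: ρ = 2r/(1 + r) = 2(0.83)/(1 + 0.83) = 1.660/1.83 = 0.9071 → 0.91
Kelley's formula gives T̂ = 0.91·62 + 0.09·68.56 = 56.42 + 6.1704 = 62.590.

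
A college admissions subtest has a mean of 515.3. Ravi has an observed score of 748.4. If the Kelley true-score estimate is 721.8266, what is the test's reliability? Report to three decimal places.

0.886

T̂ = ρX + (1 − ρ)μ  ⇒  T̂ − μ = ρ(X − μ)
ρ = (T̂ − μ)/(X − μ) = (721.8266 − 515.3) / (748.4 − 515.3) = 206.5266 / 233.1 = 0.88600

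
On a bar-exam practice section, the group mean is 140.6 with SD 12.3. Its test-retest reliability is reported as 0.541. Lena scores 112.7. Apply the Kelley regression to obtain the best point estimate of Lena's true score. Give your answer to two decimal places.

T̂ = 0.541(112.7) + 0.459(140.6) = 60.9707 + 64.5354 = 125.506 → 125.51

125.51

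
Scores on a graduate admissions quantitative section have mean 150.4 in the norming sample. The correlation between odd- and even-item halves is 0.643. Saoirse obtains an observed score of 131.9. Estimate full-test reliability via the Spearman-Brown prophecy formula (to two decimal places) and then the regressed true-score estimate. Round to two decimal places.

Spearman-Brown: ρ = 2r/(1 + r) = 2(0.643)/(1 + 0.643) = 1.2860/1.643 = 0.7827 → 0.78
Kelley's formula gives T̂ = 0.78·131.9 + 0.22·150.4 = 102.882 + 33.088 = 135.970.

135.97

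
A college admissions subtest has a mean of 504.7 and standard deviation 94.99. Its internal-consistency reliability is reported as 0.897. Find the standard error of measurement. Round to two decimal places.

SEM = SD · √(1 − ρ) = 94.99 × √0.103 = 94.99 × 0.3209 = 30.486

30.49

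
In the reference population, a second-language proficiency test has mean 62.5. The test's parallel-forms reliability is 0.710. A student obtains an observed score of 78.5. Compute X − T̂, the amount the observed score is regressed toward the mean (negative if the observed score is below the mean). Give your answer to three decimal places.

4.640

Weight the observed score by reliability and the mean by (1 − reliability): T̂ = 0.710·78.5 + 0.290·62.5 = 55.7350 + 18.1250 = 73.86000.
X − T̂ = 78.5 − 73.8600 = 4.6400 → 4.640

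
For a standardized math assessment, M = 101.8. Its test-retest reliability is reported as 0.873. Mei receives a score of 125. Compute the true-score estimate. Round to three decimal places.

Weight the observed score by reliability and the mean by (1 − reliability): T̂ = 0.873·125 + 0.127·101.8 = 109.125 + 12.9286 = 122.0536.

122.054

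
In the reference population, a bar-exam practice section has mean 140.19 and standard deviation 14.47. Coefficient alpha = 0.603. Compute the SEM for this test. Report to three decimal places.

SEM = SD · √(1 − ρ) = 14.47 × √0.397 = 14.47 × 0.6301 = 9.1172

9.117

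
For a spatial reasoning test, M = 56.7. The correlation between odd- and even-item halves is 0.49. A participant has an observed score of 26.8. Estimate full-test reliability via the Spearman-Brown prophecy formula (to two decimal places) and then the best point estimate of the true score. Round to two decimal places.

36.97

Spearman-Brown: ρ = 2r/(1 + r) = 2(0.49)/(1 + 0.49) = 0.980/1.49 = 0.6577 → 0.66
T̂ = ρX + (1 − ρ)μ
  = 0.66 × 26.8 + 0.34 × 56.7
  = 17.688 + 19.278
  = 36.966
  ≈ 36.97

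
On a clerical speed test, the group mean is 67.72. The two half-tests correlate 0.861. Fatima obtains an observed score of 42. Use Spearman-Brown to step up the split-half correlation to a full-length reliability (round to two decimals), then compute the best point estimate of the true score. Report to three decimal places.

Spearman-Brown: ρ = 2r/(1 + r) = 2(0.861)/(1 + 0.861) = 1.7220/1.861 = 0.9253 → 0.93
T̂ = ρX + (1 − ρ)μ
  = 0.93 × 42 + 0.07 × 67.72
  = 39.06 + 4.7404
  = 43.8004
  ≈ 43.800

43.800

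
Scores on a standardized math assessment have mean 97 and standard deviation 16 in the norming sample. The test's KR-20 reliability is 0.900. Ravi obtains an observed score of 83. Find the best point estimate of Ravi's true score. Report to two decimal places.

84.40

T̂ = ρX + (1 − ρ)μ
  = 0.900 × 83 + 0.100 × 97
  = 74.700 + 9.700
  = 84.400
  ≈ 84.40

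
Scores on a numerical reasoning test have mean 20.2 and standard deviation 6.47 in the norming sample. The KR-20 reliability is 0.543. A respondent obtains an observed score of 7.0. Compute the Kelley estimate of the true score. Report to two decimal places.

Regress the observed score toward the mean by the unreliability: T̂ = 0.543·7.0 + 0.457·20.2 = 3.8010 + 9.2314 = 13.032.

13.03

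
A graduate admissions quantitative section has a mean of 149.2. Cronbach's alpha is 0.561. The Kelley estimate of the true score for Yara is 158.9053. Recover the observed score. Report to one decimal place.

T̂ = ρX + (1 − ρ)μ  ⇒  X = (T̂ − (1 − ρ)μ) / ρ
X = (158.9053 − 0.439 × 149.2) / 0.561 = (158.9053 − 65.4988) / 0.561 = 93.4065 / 0.561 = 166.500

166.5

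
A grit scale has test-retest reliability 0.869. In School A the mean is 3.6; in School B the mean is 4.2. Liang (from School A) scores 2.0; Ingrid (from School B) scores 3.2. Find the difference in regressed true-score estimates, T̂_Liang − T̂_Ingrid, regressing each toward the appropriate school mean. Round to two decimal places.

T̂_Liang = 0.869(2.0) + 0.131(3.6) = 2.2096
T̂_Ingrid = 0.869(3.2) + 0.131(4.2) = 3.3310
Difference = 2.2096 − 3.3310 = -1.1214

-1.12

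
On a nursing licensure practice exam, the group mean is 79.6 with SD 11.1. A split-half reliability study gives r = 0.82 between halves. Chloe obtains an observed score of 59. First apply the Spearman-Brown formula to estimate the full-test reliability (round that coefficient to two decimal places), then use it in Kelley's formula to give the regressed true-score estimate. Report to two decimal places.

Spearman-Brown: ρ = 2r/(1 + r) = 2(0.82)/(1 + 0.82) = 1.640/1.82 = 0.9011 → 0.90
Regress the observed score toward the mean by the unreliability: T̂ = 0.90·59 + 0.10·79.6 = 53.10 + 7.960 = 61.060.

61.06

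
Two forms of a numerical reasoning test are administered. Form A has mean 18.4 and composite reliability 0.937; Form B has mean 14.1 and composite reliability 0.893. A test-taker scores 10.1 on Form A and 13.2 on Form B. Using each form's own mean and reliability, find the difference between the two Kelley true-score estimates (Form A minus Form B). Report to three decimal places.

-2.673

T̂_A = 0.937(10.1) + 0.063(18.4) = 10.62290
T̂_B = 0.893(13.2) + 0.107(14.1) = 13.29630
T̂_A − T̂_B = -2.67340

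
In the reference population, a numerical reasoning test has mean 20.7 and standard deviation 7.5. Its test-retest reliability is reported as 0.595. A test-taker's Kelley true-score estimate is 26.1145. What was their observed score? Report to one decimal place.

29.8

T̂ = ρX + (1 − ρ)μ  ⇒  X = (T̂ − (1 − ρ)μ) / ρ
X = (26.1145 − 0.405 × 20.7) / 0.595 = (26.1145 − 8.3835) / 0.595 = 17.7310 / 0.595 = 29.800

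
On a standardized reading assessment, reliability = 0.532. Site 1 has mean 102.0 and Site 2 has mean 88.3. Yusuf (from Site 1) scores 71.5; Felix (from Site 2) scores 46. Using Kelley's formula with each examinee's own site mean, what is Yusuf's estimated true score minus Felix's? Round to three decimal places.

T̂_Yusuf = 0.532(71.5) + 0.468(102.0) = 85.77400
T̂_Felix = 0.532(46) + 0.468(88.3) = 65.79640
Difference = 85.77400 − 65.79640 = 19.97760

19.978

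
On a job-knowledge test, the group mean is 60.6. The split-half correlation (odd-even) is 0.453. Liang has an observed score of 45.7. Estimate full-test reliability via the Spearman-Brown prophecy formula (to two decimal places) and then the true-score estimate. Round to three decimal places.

51.362

Spearman-Brown: ρ = 2r/(1 + r) = 2(0.453)/(1 + 0.453) = 0.9060/1.453 = 0.6235 → 0.62
Kelley's formula gives T̂ = 0.62·45.7 + 0.38·60.6 = 28.334 + 23.028 = 51.3620.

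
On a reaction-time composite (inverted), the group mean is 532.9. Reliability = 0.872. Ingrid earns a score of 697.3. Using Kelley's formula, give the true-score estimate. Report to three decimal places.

676.257

T̂ = 0.872(697.3) + 0.128(532.9) = 608.0456 + 68.2112 = 676.2568 → 676.257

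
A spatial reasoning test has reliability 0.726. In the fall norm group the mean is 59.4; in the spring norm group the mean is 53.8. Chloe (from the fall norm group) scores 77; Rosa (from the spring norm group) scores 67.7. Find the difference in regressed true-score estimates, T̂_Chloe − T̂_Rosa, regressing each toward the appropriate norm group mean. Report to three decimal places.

8.286

T̂_Chloe = 0.726(77) + 0.274(59.4) = 72.17760
T̂_Rosa = 0.726(67.7) + 0.274(53.8) = 63.89140
Difference = 72.17760 − 63.89140 = 8.28620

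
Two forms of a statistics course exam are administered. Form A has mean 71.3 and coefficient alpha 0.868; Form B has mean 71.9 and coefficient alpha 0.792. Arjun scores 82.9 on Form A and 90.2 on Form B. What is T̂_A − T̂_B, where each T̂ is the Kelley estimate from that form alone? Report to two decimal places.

-5.02

T̂_A = 0.868(82.9) + 0.132(71.3) = 81.3688
T̂_B = 0.792(90.2) + 0.208(71.9) = 86.3936
T̂_A − T̂_B = -5.0248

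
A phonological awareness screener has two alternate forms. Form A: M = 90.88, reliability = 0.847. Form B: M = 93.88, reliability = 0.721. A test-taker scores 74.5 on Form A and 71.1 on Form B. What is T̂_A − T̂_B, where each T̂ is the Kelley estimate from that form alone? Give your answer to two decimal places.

T̂_A = 0.847(74.5) + 0.153(90.88) = 77.0061
T̂_B = 0.721(71.1) + 0.279(93.88) = 77.4556
T̂_A − T̂_B = -0.4495

-0.45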